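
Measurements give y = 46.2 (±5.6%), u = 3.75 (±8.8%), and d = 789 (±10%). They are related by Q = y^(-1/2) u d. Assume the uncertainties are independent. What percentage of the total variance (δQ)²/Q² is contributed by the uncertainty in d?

54.0%

(δQ/Q)² = (−½·δy/y)² + (1·δu/u)² + (1·δd/d)²
  y term: (-0.5×0.0560)² = 0.000784
  u term: (1×0.0880)² = 0.00774
  d term: (1×0.100)² = 0.0100
Total = 0.0185. Share from d = 0.0100/0.0185 = 0.540.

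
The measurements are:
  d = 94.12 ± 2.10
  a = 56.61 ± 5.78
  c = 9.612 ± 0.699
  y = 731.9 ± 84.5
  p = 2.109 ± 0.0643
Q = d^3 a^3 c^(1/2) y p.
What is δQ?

2.44e+14

For a monomial Q ∝ d^3, a^3, c^(1/2), y, p, fractional errors add in quadrature:
  (3·δd/d)² = (3×0.0223)² = 0.00448;  (3·δa/a)² = (3×0.102)² = 0.0938;  (½·δc/c)² = (0.5×0.0727)² = 0.00132;  (1·δy/y)² = (1×0.115)² = 0.0133;  (1·δp/p)² = (1×0.0305)² = 0.000930
δQ/Q = √(0.114) = 0.337
Q = 7.239e+14, so δQ = 0.337 × 7.239e+14 = 2.44e+14.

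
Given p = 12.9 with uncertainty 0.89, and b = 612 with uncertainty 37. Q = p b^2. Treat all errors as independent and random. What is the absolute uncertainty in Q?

Relative error in a monomial: (δQ/Q)² = Σ (nᵢ · δxᵢ/xᵢ)².
  (1·δp/p)² = (1×0.0690)² = 0.00476;  (2·δb/b)² = (2×0.0605)² = 0.0146
δQ/Q = √(0.0194) = 0.139
Q = 4.83e+06, so δQ = 0.139 × 4.83e+06 = 6.73e+05.

6.73e+05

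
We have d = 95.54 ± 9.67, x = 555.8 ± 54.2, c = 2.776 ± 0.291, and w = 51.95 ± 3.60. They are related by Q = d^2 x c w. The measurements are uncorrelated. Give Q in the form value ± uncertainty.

(7.316 ± 1.88) × 10^8

Since Q is a product/quotient, work with relative uncertainties:
  (2·δd/d)² = (2×0.101)² = 0.0410;  (1·δx/x)² = (1×0.0975)² = 0.00951;  (1·δc/c)² = (1×0.105)² = 0.0110;  (1·δw/w)² = (1×0.0693)² = 0.00480
δQ/Q = √(0.0663) = 0.257
Q = 7.316e+08, so δQ = 0.257 × 7.316e+08 = 1.88e+08.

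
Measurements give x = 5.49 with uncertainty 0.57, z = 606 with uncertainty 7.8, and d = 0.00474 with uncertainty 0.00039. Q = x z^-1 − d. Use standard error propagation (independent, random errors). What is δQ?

Let p = x·z^-1 = 0.00906. δp/p = √((1·δx/x)² + (-1·δz/z)²) = √(0.0108 + 0.000166) = 0.105, so δp = 0.000948.
Q = p − d: δQ = √(δp² + δd²) = √(8.98e-07 + 1.52e-07) = 0.00102

0.00102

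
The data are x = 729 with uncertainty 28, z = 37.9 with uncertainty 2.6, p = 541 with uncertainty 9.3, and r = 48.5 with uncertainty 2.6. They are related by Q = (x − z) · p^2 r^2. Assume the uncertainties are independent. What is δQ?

Let u = x − z = 691. δu = √(δx² + δz²) = √(784 + 6.76) = 28.1, so δu/u = 0.0407.
Q is then a monomial in u, p, r:
δQ/Q = √((δu/u)² + (2·δp/p)² + (2·δr/r)²) = √(0.00166 + 0.00118 + 0.0115) = 0.120
Q = 4.76e+11, so δQ = 0.120 × 4.76e+11 = 5.7e+10.

5.7e+10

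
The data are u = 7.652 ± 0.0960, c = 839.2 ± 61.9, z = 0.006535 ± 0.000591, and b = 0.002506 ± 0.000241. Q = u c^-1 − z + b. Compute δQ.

Let p = u·c^-1 = 0.009118. δp/p = √((1·δu/u)² + (-1·δc/c)²) = √(0.000157 + 0.00544) = 0.0748, so δp = 0.000682.
Q = p − z + b: δQ = √(δp² + δz² + δb²) = √(4.65e-07 + 3.49e-07 + 5.81e-08) = 0.000934

0.000934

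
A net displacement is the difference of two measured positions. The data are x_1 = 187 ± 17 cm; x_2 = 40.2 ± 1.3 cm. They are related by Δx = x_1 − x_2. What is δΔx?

Sums and differences: (δΔx)² = Σ (cᵢ δxᵢ)².
  (δx_1)² = 289;  (δx_2)² = 1.69
δΔx = √(291) = 17.0 cm

17.0 cm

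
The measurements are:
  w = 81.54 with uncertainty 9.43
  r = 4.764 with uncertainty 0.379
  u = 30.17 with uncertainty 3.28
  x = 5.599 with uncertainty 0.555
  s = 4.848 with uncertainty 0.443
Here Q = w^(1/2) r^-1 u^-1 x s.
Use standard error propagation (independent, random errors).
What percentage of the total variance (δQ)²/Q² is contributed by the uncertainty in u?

29.8%

(δQ/Q)² = (½·δw/w)² + (-1·δr/r)² + (-1·δu/u)² + (1·δx/x)² + (1·δs/s)²
  w term: (0.5×0.116)² = 0.00334
  r term: (-1×0.0796)² = 0.00633
  u term: (-1×0.109)² = 0.0118
  x term: (1×0.0991)² = 0.00983
  s term: (1×0.0914)² = 0.00835
Total = 0.0397. Share from u = 0.0118/0.0397 = 0.298.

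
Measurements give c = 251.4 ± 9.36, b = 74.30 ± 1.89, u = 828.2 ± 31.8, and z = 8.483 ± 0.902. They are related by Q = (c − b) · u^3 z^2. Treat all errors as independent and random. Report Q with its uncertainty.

(7.240 ± 1.79) × 10^12

Let w = c − b = 177.1. δw = √(δc² + δb²) = √(87.6 + 3.57) = 9.55, so δw/w = 0.0539.
Q is then a monomial in w, u, z:
δQ/Q = √((δw/w)² + (3·δu/u)² + (2·δz/z)²) = √(0.00291 + 0.0133 + 0.0452) = 0.248
Q = 7.24e+12, so δQ = 0.248 × 7.24e+12 = 1.79e+12.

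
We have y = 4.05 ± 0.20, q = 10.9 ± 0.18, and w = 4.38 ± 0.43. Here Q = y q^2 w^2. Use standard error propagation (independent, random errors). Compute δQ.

Each factor contributes (exponent × relative error)² to (δQ/Q)²:
  (1·δy/y)² = (1×0.0494)² = 0.00244;  (2·δq/q)² = (2×0.0165)² = 0.00109;  (2·δw/w)² = (2×0.0982)² = 0.0386
δQ/Q = √(0.0421) = 0.205
Q = 9230, so δQ = 0.205 × 9230 = 1890.

1890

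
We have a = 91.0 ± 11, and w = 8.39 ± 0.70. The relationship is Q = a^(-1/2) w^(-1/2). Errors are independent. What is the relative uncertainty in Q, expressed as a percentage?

7.34%

Q is a product of powers, so relative uncertainties combine in quadrature:
  (−½·δa/a)² = (-0.5×0.121)² = 0.00365;  (−½·δw/w)² = (-0.5×0.0834)² = 0.00174
δQ/Q = √(0.00539) = 0.0734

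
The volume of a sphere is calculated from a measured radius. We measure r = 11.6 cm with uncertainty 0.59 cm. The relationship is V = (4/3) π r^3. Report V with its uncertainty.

6540 ± 998 cm^3

For a monomial V ∝ r^3, fractional errors add in quadrature:
  (3·δr/r)² = (3×0.0509)² = 0.0233
δV/V = √(0.0233) = 0.153
V = 6540 cm^3, so δV = 0.153 × 6540 = 998 cm^3.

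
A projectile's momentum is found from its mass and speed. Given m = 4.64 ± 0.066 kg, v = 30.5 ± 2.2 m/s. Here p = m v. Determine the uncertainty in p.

Products/powers → add relative errors in quadrature, weighted by exponent:
  (1·δm/m)² = (1×0.0142)² = 0.000202;  (1·δv/v)² = (1×0.0721)² = 0.00520
δp/p = √(0.00541) = 0.0735
p = 142 kg·m/s, so δp = 0.0735 × 142 = 10.4 kg·m/s.

10.4 kg·m/s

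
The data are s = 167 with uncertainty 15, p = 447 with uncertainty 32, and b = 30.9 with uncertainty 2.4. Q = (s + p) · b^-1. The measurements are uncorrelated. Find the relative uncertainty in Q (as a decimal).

0.0967

Let u = s + p = 614. δu = √(δs² + δp²) = √(225 + 1020) = 35.3, so δu/u = 0.0576.
Q is then a monomial in u, b:
δQ/Q = √((δu/u)² + (-1·δb/b)²) = √(0.00331 + 0.00603) = 0.0967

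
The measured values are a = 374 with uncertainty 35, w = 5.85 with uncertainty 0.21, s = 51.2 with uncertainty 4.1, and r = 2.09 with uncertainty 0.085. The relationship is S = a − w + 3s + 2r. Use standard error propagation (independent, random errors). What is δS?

37.1

S is a linear combination, so absolute uncertainties add in quadrature:
  (δa)² = 1220;  (δw)² = 0.0441;  (3·δs)² = 151;  (2·δr)² = 0.0289
δS = √(1380) = 37.1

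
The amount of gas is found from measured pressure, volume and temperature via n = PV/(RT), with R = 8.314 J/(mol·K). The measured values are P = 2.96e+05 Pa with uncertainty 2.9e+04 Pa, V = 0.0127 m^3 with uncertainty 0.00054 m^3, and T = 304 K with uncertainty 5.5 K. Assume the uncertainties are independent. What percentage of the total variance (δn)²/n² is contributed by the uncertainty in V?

15.4%

(δn/n)² = (1·δP/P)² + (1·δV/V)² + (-1·δT/T)²
  P term: (1×0.0980)² = 0.00960
  V term: (1×0.0425)² = 0.00181
  T term: (-1×0.0181)² = 0.000327
Total = 0.0117. Share from V = 0.00181/0.0117 = 0.154.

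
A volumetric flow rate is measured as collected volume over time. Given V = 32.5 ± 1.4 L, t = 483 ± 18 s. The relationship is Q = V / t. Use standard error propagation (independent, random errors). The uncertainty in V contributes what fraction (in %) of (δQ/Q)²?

57.2%

(δQ/Q)² = (1·δV/V)² + (-1·δt/t)²
  V term: (1×0.0431)² = 0.00186
  t term: (-1×0.0373)² = 0.00139
Total = 0.00324. Share from V = 0.00186/0.00324 = 0.572.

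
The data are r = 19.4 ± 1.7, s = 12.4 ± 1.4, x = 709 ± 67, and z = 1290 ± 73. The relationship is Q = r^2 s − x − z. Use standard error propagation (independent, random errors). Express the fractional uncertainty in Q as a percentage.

36.7%

Let p = r^2·s = 4670. δp/p = √((2·δr/r)² + (1·δs/s)²) = √(0.0307 + 0.0127) = 0.208, so δp = 973.
Q = p − x − z: δQ = √(δp² + δx² + δz²) = √(9.47e+05 + 4490 + 5330) = 978
Q = 2670, so δQ/Q = 978/2670 = 0.367.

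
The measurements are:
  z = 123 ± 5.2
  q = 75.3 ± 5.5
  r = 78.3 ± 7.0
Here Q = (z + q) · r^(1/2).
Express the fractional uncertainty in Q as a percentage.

Let u = z + q = 198. δu = √(δz² + δq²) = √(27.0 + 30.2) = 7.57, so δu/u = 0.0382.
Q is then a monomial in u, r:
δQ/Q = √((δu/u)² + (½·δr/r)²) = √(0.00146 + 0.00200) = 0.0588

5.88%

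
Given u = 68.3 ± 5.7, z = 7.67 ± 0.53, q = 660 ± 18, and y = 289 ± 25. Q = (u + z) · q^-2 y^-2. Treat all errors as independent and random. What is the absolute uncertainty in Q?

4.1e-10

Let w = u + z = 76.0. δw = √(δu² + δz²) = √(32.5 + 0.281) = 5.72, so δw/w = 0.0754.
Q is then a monomial in w, q, y:
δQ/Q = √((δw/w)² + (-2·δq/q)² + (-2·δy/y)²) = √(0.00568 + 0.00298 + 0.0299) = 0.196
Q = 2.09e-09, so δQ = 0.196 × 2.09e-09 = 4.1e-10.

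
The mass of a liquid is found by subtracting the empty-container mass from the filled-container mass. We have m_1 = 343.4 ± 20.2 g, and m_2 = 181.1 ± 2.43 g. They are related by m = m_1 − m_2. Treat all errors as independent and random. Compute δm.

20.3 g

m is a linear combination, so absolute uncertainties add in quadrature:
  (δm_1)² = 408;  (δm_2)² = 5.90
δm = √(414) = 20.3 g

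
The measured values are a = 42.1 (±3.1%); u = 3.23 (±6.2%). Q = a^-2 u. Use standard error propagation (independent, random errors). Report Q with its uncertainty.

0.00182 ± 0.000160

For a monomial Q ∝ a^-2, u, fractional errors add in quadrature:
  (-2·δa/a)² = (-2×0.0310)² = 0.00384;  (1·δu/u)² = (1×0.0620)² = 0.00384
δQ/Q = √(0.00769) = 0.0877
Q = 0.00182, so δQ = 0.0877 × 0.00182 = 0.000160.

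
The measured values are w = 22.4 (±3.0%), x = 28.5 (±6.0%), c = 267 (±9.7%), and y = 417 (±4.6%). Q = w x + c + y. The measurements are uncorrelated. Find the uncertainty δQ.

Let p = w·x = 638. δp/p = √((1·δw/w)² + (1·δx/x)²) = √(0.000900 + 0.00360) = 0.0671, so δp = 42.8.
Q = p + c + y: δQ = √(δp² + δc² + δy²) = √(1830 + 671 + 368) = 53.6

53.6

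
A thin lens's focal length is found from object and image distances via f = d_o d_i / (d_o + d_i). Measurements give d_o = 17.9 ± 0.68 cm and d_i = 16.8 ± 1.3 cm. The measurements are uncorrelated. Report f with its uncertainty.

∂f/∂d_o = (d_i/(d_o+d_i))² = 0.234;  ∂f/∂d_i = (d_o/(d_o+d_i))² = 0.266
δf = √((∂f/∂d_o · δd_o)² + (∂f/∂d_i · δd_i)²) = √(0.0254 + 0.120) = 0.381 cm
f = 8.67 cm.

8.67 ± 0.381 cm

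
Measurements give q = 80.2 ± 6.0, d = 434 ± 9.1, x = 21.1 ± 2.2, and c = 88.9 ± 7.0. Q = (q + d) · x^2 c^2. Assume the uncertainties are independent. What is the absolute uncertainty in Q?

4.74e+08

Let u = q + d = 514. δu = √(δq² + δd²) = √(36.0 + 82.8) = 10.9, so δu/u = 0.0212.
Q is then a monomial in u, x, c:
δQ/Q = √((δu/u)² + (2·δx/x)² + (2·δc/c)²) = √(0.000449 + 0.0435 + 0.0248) = 0.262
Q = 1.81e+09, so δQ = 0.262 × 1.81e+09 = 4.74e+08.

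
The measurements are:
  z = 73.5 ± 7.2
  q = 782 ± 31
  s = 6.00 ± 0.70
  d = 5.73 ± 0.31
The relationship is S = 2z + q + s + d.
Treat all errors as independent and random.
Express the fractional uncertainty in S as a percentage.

Each term contributes (cᵢ δxᵢ)² to (δS)²:
  (2·δz)² = 207;  (δq)² = 961;  (δs)² = 0.490;  (δd)² = 0.0961
δS = √(1170) = 34.2
S = 941, so δS/S = 34.2/941 = 0.0363.

3.63%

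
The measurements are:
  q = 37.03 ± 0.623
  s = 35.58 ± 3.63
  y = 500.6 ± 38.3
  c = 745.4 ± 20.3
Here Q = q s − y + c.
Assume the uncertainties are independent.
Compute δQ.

Let p = q·s = 1318. δp/p = √((1·δq/q)² + (1·δs/s)²) = √(0.000283 + 0.0104) = 0.103, so δp = 136.
Q = p − y + c: δQ = √(δp² + δy² + δc²) = √(18600 + 1470 + 412) = 143

143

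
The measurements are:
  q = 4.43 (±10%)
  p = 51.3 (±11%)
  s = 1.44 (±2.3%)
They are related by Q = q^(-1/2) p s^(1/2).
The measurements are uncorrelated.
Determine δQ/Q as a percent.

12.1%

Relative error in a monomial: (δQ/Q)² = Σ (nᵢ · δxᵢ/xᵢ)².
  (−½·δq/q)² = (-0.5×0.100)² = 0.00250;  (1·δp/p)² = (1×0.110)² = 0.0121;  (½·δs/s)² = (0.5×0.0230)² = 0.000132
δQ/Q = √(0.0147) = 0.121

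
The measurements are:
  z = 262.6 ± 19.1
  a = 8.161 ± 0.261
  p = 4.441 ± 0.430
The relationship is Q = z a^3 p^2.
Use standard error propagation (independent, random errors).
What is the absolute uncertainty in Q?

Each factor contributes (exponent × relative error)² to (δQ/Q)²:
  (1·δz/z)² = (1×0.0727)² = 0.00529;  (3·δa/a)² = (3×0.0320)² = 0.00921;  (2·δp/p)² = (2×0.0968)² = 0.0375
δQ/Q = √(0.0520) = 0.228
Q = 2.815e+06, so δQ = 0.228 × 2.815e+06 = 6.42e+05.

6.42e+05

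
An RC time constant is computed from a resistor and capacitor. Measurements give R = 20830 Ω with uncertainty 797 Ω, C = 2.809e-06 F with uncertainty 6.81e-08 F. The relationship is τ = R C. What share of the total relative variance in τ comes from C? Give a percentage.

(δτ/τ)² = (1·δR/R)² + (1·δC/C)²
  R term: (1×0.0383)² = 0.00146
  C term: (1×0.0242)² = 0.000588
Total = 0.00205. Share from C = 0.000588/0.00205 = 0.286.

28.6%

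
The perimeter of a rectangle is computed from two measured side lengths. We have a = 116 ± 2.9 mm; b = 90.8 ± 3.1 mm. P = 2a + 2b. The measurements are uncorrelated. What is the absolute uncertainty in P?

8.49 mm

Absolute uncertainties add in quadrature for a linear combination:
  (2·δa)² = 33.6;  (2·δb)² = 38.4
δP = √(72.1) = 8.49 mm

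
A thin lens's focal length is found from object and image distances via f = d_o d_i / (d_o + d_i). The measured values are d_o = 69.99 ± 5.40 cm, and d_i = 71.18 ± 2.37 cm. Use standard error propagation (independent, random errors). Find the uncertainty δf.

1.49 cm

∂f/∂d_o = (d_i/(d_o+d_i))² = 0.254;  ∂f/∂d_i = (d_o/(d_o+d_i))² = 0.246
δf = √((∂f/∂d_o · δd_o)² + (∂f/∂d_i · δd_i)²) = √(1.88 + 0.339) = 1.49 cm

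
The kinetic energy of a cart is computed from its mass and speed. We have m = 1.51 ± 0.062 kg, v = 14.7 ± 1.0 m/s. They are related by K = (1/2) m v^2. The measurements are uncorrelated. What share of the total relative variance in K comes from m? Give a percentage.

8.35%

(δK/K)² = (1·δm/m)² + (2·δv/v)²
  m term: (1×0.0411)² = 0.00169
  v term: (2×0.0680)² = 0.0185
Total = 0.0202. Share from m = 0.00169/0.0202 = 0.0835.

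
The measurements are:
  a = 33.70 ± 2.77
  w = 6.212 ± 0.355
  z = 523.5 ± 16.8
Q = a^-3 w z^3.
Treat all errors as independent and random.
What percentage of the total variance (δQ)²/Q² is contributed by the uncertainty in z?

12.6%

(δQ/Q)² = (-3·δa/a)² + (1·δw/w)² + (3·δz/z)²
  a term: (-3×0.0822)² = 0.0608
  w term: (1×0.0571)² = 0.00327
  z term: (3×0.0321)² = 0.00927
Total = 0.0733. Share from z = 0.00927/0.0733 = 0.126.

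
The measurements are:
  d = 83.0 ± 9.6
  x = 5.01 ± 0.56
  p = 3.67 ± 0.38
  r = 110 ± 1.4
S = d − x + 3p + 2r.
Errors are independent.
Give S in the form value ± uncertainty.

309 ± 10.1

Absolute uncertainties add in quadrature for a linear combination:
  (δd)² = 92.2;  (δx)² = 0.314;  (3·δp)² = 1.30;  (2·δr)² = 7.84
δS = √(102) = 10.1
S = 309.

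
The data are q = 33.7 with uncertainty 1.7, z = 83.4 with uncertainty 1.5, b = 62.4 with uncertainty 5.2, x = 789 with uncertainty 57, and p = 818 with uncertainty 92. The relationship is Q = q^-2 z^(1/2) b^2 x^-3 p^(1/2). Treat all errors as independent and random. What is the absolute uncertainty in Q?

Relative error in a monomial: (δQ/Q)² = Σ (nᵢ · δxᵢ/xᵢ)².
  (-2·δq/q)² = (-2×0.0504)² = 0.0102;  (½·δz/z)² = (0.5×0.0180)² = 8.09e-05;  (2·δb/b)² = (2×0.0833)² = 0.0278;  (-3·δx/x)² = (-3×0.0722)² = 0.0470;  (½·δp/p)² = (0.5×0.112)² = 0.00316
δQ/Q = √(0.0882) = 0.297
Q = 1.82e-06, so δQ = 0.297 × 1.82e-06 = 5.41e-07.

5.41e-07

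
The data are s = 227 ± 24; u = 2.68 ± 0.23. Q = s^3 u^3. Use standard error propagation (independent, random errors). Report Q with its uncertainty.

(2.25 ± 0.920) × 10^8

Products/powers → add relative errors in quadrature, weighted by exponent:
  (3·δs/s)² = (3×0.106)² = 0.101;  (3·δu/u)² = (3×0.0858)² = 0.0663
δQ/Q = √(0.167) = 0.409
Q = 2.25e+08, so δQ = 0.409 × 2.25e+08 = 9.2e+07.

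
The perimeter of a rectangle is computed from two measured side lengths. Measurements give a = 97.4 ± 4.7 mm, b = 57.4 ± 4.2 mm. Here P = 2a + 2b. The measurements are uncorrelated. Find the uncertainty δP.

12.6 mm

P is a linear combination, so absolute uncertainties add in quadrature:
  (2·δa)² = 88.4;  (2·δb)² = 70.6
δP = √(159) = 12.6 mm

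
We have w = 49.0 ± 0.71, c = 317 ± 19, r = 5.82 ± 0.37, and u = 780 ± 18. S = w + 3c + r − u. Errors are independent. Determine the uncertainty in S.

Absolute uncertainties add in quadrature for a linear combination:
  (δw)² = 0.504;  (3·δc)² = 3250;  (δr)² = 0.137;  (δu)² = 324
δS = √(3570) = 59.8

59.8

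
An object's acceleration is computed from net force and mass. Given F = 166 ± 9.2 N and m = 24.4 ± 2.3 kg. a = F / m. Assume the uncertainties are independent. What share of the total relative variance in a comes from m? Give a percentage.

74.3%

(δa/a)² = (1·δF/F)² + (-1·δm/m)²
  F term: (1×0.0554)² = 0.00307
  m term: (-1×0.0943)² = 0.00889
Total = 0.0120. Share from m = 0.00889/0.0120 = 0.743.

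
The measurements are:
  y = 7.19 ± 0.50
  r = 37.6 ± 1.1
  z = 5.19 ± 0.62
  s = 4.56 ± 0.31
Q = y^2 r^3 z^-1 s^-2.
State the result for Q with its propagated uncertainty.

Each factor contributes (exponent × relative error)² to (δQ/Q)²:
  (2·δy/y)² = (2×0.0695)² = 0.0193;  (3·δr/r)² = (3×0.0293)² = 0.00770;  (-1·δz/z)² = (-1×0.119)² = 0.0143;  (-2·δs/s)² = (-2×0.0680)² = 0.0185
δQ/Q = √(0.0598) = 0.245
Q = 25500, so δQ = 0.245 × 25500 = 6230.

25500 ± 6230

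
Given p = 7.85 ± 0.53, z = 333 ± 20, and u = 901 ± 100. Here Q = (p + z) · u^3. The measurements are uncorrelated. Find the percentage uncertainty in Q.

Let w = p + z = 341. δw = √(δp² + δz²) = √(0.281 + 400) = 20.0, so δw/w = 0.0587.
Q is then a monomial in w, u:
δQ/Q = √((δw/w)² + (3·δu/u)²) = √(0.00345 + 0.111) = 0.338

33.8%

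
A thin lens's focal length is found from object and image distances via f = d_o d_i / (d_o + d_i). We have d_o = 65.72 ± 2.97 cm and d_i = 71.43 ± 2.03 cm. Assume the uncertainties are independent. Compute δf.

∂f/∂d_o = (d_i/(d_o+d_i))² = 0.271;  ∂f/∂d_i = (d_o/(d_o+d_i))² = 0.230
δf = √((∂f/∂d_o · δd_o)² + (∂f/∂d_i · δd_i)²) = √(0.649 + 0.217) = 0.931 cm

0.931 cm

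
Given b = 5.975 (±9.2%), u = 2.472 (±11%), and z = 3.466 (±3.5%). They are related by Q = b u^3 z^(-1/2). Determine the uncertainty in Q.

16.6

Q is a product of powers, so relative uncertainties combine in quadrature:
  (1·δb/b)² = (1×0.0920)² = 0.00846;  (3·δu/u)² = (3×0.110)² = 0.109;  (−½·δz/z)² = (-0.5×0.0350)² = 0.000306
δQ/Q = √(0.118) = 0.343
Q = 48.48, so δQ = 0.343 × 48.48 = 16.6.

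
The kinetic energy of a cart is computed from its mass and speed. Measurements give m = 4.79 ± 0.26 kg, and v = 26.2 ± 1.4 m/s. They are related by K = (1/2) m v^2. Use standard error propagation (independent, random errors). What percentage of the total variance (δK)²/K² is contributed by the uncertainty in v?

79.5%

(δK/K)² = (1·δm/m)² + (2·δv/v)²
  m term: (1×0.0543)² = 0.00295
  v term: (2×0.0534)² = 0.0114
Total = 0.0144. Share from v = 0.0114/0.0144 = 0.795.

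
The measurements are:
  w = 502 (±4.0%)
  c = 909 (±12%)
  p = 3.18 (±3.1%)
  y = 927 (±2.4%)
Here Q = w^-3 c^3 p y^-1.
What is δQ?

Relative error in a monomial: (δQ/Q)² = Σ (nᵢ · δxᵢ/xᵢ)².
  (-3·δw/w)² = (-3×0.0400)² = 0.0144;  (3·δc/c)² = (3×0.120)² = 0.130;  (1·δp/p)² = (1×0.0310)² = 0.000961;  (-1·δy/y)² = (-1×0.0240)² = 0.000576
δQ/Q = √(0.146) = 0.381
Q = 0.0204, so δQ = 0.381 × 0.0204 = 0.00777.

0.00777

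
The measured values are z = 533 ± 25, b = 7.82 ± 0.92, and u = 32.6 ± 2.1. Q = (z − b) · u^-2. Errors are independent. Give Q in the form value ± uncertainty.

0.494 ± 0.0679

Let w = z − b = 525. δw = √(δz² + δb²) = √(625 + 0.846) = 25.0, so δw/w = 0.0476.
Q is then a monomial in w, u:
δQ/Q = √((δw/w)² + (-2·δu/u)²) = √(0.00227 + 0.0166) = 0.137
Q = 0.494, so δQ = 0.137 × 0.494 = 0.0679.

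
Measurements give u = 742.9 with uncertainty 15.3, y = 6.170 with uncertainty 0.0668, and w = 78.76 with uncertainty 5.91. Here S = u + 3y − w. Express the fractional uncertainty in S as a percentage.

Absolute uncertainties add in quadrature for a linear combination:
  (δu)² = 234;  (3·δy)² = 0.0402;  (δw)² = 34.9
δS = √(269) = 16.4
S = 682.6, so δS/S = 16.4/682.6 = 0.0240.

2.40%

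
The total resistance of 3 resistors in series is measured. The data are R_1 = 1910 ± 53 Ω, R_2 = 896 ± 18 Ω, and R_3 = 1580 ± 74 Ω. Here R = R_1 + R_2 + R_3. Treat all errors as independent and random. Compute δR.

Absolute uncertainties add in quadrature for a linear combination:
  (δR_1)² = 2810;  (δR_2)² = 324;  (δR_3)² = 5480
δR = √(8610) = 92.8 Ω

92.8 Ω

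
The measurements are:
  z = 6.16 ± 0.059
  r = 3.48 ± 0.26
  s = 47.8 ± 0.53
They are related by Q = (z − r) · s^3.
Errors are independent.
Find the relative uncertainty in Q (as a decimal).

Let u = z − r = 2.68. δu = √(δz² + δr²) = √(0.00348 + 0.0676) = 0.267, so δu/u = 0.0995.
Q is then a monomial in u, s:
δQ/Q = √((δu/u)² + (3·δs/s)²) = √(0.00990 + 0.00111) = 0.105

0.105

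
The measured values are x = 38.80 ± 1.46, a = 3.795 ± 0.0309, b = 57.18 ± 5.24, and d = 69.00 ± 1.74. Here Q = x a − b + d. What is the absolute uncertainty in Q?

7.91

Let p = x·a = 147.2. δp/p = √((1·δx/x)² + (1·δa/a)²) = √(0.00142 + 6.63e-05) = 0.0385, so δp = 5.67.
Q = p − b + d: δQ = √(δp² + δb² + δd²) = √(32.1 + 27.5 + 3.03) = 7.91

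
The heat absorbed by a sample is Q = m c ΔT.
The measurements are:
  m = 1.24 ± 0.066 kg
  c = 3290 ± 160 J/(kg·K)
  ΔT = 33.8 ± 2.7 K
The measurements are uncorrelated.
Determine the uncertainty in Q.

Products/powers → add relative errors in quadrature, weighted by exponent:
  (1·δm/m)² = (1×0.0532)² = 0.00283;  (1·δc/c)² = (1×0.0486)² = 0.00237;  (1·δΔT/ΔT)² = (1×0.0799)² = 0.00638
δQ/Q = √(0.0116) = 0.108
Q = 1.38e+05 J, so δQ = 0.108 × 1.38e+05 = 14800 J.

14800 J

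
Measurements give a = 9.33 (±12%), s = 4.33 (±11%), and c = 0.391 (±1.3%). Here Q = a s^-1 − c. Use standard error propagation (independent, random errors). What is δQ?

Let p = a·s^-1 = 2.15. δp/p = √((1·δa/a)² + (-1·δs/s)²) = √(0.0144 + 0.0121) = 0.163, so δp = 0.351.
Q = p − c: δQ = √(δp² + δc²) = √(0.123 + 2.58e-05) = 0.351

0.351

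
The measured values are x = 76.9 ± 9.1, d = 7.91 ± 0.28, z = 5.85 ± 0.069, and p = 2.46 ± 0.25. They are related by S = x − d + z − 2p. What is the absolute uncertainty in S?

9.12

Sums and differences: (δS)² = Σ (cᵢ δxᵢ)².
  (δx)² = 82.8;  (δd)² = 0.0784;  (δz)² = 0.00476;  (2·δp)² = 0.250
δS = √(83.1) = 9.12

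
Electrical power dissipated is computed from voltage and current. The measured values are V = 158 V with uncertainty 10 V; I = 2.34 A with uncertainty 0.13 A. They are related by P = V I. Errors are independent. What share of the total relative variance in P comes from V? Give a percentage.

56.5%

(δP/P)² = (1·δV/V)² + (1·δI/I)²
  V term: (1×0.0633)² = 0.00401
  I term: (1×0.0556)² = 0.00309
Total = 0.00709. Share from V = 0.00401/0.00709 = 0.565.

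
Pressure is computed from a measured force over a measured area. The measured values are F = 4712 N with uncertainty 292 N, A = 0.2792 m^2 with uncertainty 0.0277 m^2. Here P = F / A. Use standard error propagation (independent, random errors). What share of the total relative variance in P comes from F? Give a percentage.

28.1%

(δP/P)² = (1·δF/F)² + (-1·δA/A)²
  F term: (1×0.0620)² = 0.00384
  A term: (-1×0.0992)² = 0.00984
Total = 0.0137. Share from F = 0.00384/0.0137 = 0.281.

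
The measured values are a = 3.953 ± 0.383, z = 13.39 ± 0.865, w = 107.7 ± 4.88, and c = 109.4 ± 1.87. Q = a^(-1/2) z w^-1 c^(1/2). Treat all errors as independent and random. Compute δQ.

0.0608

Products/powers → add relative errors in quadrature, weighted by exponent:
  (−½·δa/a)² = (-0.5×0.0969)² = 0.00235;  (1·δz/z)² = (1×0.0646)² = 0.00417;  (-1·δw/w)² = (-1×0.0453)² = 0.00205;  (½·δc/c)² = (0.5×0.0171)² = 7.3e-05
δQ/Q = √(0.00865) = 0.0930
Q = 0.6540, so δQ = 0.0930 × 0.6540 = 0.0608.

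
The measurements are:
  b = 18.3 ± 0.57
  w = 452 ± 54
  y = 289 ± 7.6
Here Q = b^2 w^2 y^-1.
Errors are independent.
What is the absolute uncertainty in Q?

Q is a product of powers, so relative uncertainties combine in quadrature:
  (2·δb/b)² = (2×0.0311)² = 0.00388;  (2·δw/w)² = (2×0.119)² = 0.0571;  (-1·δy/y)² = (-1×0.0263)² = 0.000692
δQ/Q = √(0.0617) = 0.248
Q = 2.37e+05, so δQ = 0.248 × 2.37e+05 = 58800.

58800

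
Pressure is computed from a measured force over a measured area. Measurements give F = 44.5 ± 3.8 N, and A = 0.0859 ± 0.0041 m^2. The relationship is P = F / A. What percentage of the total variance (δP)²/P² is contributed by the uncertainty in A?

(δP/P)² = (1·δF/F)² + (-1·δA/A)²
  F term: (1×0.0854)² = 0.00729
  A term: (-1×0.0477)² = 0.00228
Total = 0.00957. Share from A = 0.00228/0.00957 = 0.238.

23.8%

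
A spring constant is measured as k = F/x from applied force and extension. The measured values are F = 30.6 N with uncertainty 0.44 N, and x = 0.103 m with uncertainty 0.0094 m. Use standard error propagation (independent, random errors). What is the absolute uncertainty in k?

Products/powers → add relative errors in quadrature, weighted by exponent:
  (1·δF/F)² = (1×0.0144)² = 0.000207;  (-1·δx/x)² = (-1×0.0913)² = 0.00833
δk/k = √(0.00854) = 0.0924
k = 297 N/m, so δk = 0.0924 × 297 = 27.4 N/m.

27.4 N/m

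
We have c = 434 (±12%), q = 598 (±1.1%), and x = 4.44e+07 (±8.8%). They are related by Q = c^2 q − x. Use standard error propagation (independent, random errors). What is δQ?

Let p = c^2·q = 1.13e+08. δp/p = √((2·δc/c)² + (1·δq/q)²) = √(0.0576 + 0.000121) = 0.240, so δp = 2.71e+07.
Q = p − x: δQ = √(δp² + δx²) = √(7.32e+14 + 1.53e+13) = 2.73e+07

2.73e+07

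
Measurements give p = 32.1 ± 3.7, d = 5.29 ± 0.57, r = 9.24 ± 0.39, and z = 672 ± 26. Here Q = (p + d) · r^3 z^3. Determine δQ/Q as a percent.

Let u = p + d = 37.4. δu = √(δp² + δd²) = √(13.7 + 0.325) = 3.74, so δu/u = 0.100.
Q is then a monomial in u, r, z:
δQ/Q = √((δu/u)² + (3·δr/r)² + (3·δz/z)²) = √(0.0100 + 0.0160 + 0.0135) = 0.199

19.9%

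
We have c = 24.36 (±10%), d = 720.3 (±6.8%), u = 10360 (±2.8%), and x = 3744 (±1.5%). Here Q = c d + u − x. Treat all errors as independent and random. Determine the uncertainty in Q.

2140

Let p = c·d = 17550. δp/p = √((1·δc/c)² + (1·δd/d)²) = √(0.0100 + 0.00462) = 0.121, so δp = 2120.
Q = p + u − x: δQ = √(δp² + δu² + δx²) = √(4.5e+06 + 84100 + 3150) = 2140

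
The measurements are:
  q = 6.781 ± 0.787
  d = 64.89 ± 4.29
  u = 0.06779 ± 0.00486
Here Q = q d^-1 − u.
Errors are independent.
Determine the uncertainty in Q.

Let p = q·d^-1 = 0.1045. δp/p = √((1·δq/q)² + (-1·δd/d)²) = √(0.0135 + 0.00437) = 0.134, so δp = 0.0140.
Q = p − u: δQ = √(δp² + δu²) = √(0.000195 + 2.36e-05) = 0.0148

0.0148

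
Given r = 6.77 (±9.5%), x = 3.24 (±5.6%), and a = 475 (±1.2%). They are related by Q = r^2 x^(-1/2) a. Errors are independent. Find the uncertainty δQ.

Products/powers → add relative errors in quadrature, weighted by exponent:
  (2·δr/r)² = (2×0.0950)² = 0.0361;  (−½·δx/x)² = (-0.5×0.0560)² = 0.000784;  (1·δa/a)² = (1×0.0120)² = 0.000144
δQ/Q = √(0.0370) = 0.192
Q = 12100, so δQ = 0.192 × 12100 = 2330.

2330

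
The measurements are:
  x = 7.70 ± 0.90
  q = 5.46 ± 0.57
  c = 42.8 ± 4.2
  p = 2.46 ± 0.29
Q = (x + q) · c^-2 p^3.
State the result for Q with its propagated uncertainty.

0.107 ± 0.0441

Let u = x + q = 13.2. δu = √(δx² + δq²) = √(0.810 + 0.325) = 1.07, so δu/u = 0.0810.
Q is then a monomial in u, c, p:
δQ/Q = √((δu/u)² + (-2·δc/c)² + (3·δp/p)²) = √(0.00655 + 0.0385 + 0.125) = 0.412
Q = 0.107, so δQ = 0.412 × 0.107 = 0.0441.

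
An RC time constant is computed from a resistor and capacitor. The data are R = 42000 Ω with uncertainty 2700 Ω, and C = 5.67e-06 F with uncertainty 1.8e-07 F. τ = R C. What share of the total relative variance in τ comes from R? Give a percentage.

80.4%

(δτ/τ)² = (1·δR/R)² + (1·δC/C)²
  R term: (1×0.0643)² = 0.00413
  C term: (1×0.0317)² = 0.00101
Total = 0.00514. Share from R = 0.00413/0.00514 = 0.804.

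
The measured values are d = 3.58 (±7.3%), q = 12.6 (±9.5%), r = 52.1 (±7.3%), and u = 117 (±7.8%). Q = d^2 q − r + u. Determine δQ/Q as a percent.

Let p = d^2·q = 161. δp/p = √((2·δd/d)² + (1·δq/q)²) = √(0.0213 + 0.00903) = 0.174, so δp = 28.1.
Q = p − r + u: δQ = √(δp² + δr² + δu²) = √(791 + 14.5 + 83.3) = 29.8
Q = 226, so δQ/Q = 29.8/226 = 0.132.

13.2%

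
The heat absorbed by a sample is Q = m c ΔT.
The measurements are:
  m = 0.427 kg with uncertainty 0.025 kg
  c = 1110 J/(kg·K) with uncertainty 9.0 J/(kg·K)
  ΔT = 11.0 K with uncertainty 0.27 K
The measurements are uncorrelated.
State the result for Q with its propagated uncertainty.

Since Q is a product/quotient, work with relative uncertainties:
  (1·δm/m)² = (1×0.0585)² = 0.00343;  (1·δc/c)² = (1×0.00811)² = 6.57e-05;  (1·δΔT/ΔT)² = (1×0.0245)² = 0.000602
δQ/Q = √(0.00410) = 0.0640
Q = 5210 J, so δQ = 0.0640 × 5210 = 334 J.

5210 ± 334 J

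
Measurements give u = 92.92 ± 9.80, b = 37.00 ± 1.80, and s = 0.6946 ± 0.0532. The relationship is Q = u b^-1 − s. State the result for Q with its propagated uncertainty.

1.817 ± 0.296

Let p = u·b^-1 = 2.511. δp/p = √((1·δu/u)² + (-1·δb/b)²) = √(0.0111 + 0.00237) = 0.116, so δp = 0.292.
Q = p − s: δQ = √(δp² + δs²) = √(0.0851 + 0.00283) = 0.296
Q = 1.817.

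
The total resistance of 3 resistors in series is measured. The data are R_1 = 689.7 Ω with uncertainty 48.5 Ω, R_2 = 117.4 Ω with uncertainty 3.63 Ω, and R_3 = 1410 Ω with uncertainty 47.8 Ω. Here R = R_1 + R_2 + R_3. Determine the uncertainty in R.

68.2 Ω

Absolute uncertainties add in quadrature for a linear combination:
  (δR_1)² = 2350;  (δR_2)² = 13.2;  (δR_3)² = 2280
δR = √(4650) = 68.2 Ω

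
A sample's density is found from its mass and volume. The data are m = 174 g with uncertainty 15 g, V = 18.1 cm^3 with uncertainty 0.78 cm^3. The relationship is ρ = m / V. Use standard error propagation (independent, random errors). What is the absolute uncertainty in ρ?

0.927 g/cm^3

Products/powers → add relative errors in quadrature, weighted by exponent:
  (1·δm/m)² = (1×0.0862)² = 0.00743;  (-1·δV/V)² = (-1×0.0431)² = 0.00186
δρ/ρ = √(0.00929) = 0.0964
ρ = 9.61 g/cm^3, so δρ = 0.0964 × 9.61 = 0.927 g/cm^3.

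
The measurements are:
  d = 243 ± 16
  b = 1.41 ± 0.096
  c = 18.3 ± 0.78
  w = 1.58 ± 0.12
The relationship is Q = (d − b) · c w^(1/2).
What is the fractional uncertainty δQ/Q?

0.0874

Let u = d − b = 242. δu = √(δd² + δb²) = √(256 + 0.00922) = 16.0, so δu/u = 0.0662.
Q is then a monomial in u, c, w:
δQ/Q = √((δu/u)² + (1·δc/c)² + (½·δw/w)²) = √(0.00439 + 0.00182 + 0.00144) = 0.0874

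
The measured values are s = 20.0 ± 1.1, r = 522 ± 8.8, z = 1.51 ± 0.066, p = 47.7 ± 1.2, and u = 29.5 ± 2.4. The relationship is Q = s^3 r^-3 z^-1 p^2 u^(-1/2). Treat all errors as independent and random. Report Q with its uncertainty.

Products/powers → add relative errors in quadrature, weighted by exponent:
  (3·δs/s)² = (3×0.0550)² = 0.0272;  (-3·δr/r)² = (-3×0.0169)² = 0.00256;  (-1·δz/z)² = (-1×0.0437)² = 0.00191;  (2·δp/p)² = (2×0.0252)² = 0.00253;  (−½·δu/u)² = (-0.5×0.0814)² = 0.00165
δQ/Q = √(0.0359) = 0.189
Q = 0.0156, so δQ = 0.189 × 0.0156 = 0.00296.

0.0156 ± 0.00296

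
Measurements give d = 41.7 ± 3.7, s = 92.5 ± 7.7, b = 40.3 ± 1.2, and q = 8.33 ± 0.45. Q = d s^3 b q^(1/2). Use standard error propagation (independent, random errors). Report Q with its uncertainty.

Relative error in a monomial: (δQ/Q)² = Σ (nᵢ · δxᵢ/xᵢ)².
  (1·δd/d)² = (1×0.0887)² = 0.00787;  (3·δs/s)² = (3×0.0832)² = 0.0624;  (1·δb/b)² = (1×0.0298)² = 0.000887;  (½·δq/q)² = (0.5×0.0540)² = 0.000730
δQ/Q = √(0.0719) = 0.268
Q = 3.84e+09, so δQ = 0.268 × 3.84e+09 = 1.03e+09.

(3.84 ± 1.03) × 10^9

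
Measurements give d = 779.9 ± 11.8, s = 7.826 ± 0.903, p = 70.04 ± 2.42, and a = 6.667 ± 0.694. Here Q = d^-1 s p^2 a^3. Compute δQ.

Q is a product of powers, so relative uncertainties combine in quadrature:
  (-1·δd/d)² = (-1×0.0151)² = 0.000229;  (1·δs/s)² = (1×0.115)² = 0.0133;  (2·δp/p)² = (2×0.0346)² = 0.00478;  (3·δa/a)² = (3×0.104)² = 0.0975
δQ/Q = √(0.116) = 0.340
Q = 14590, so δQ = 0.340 × 14590 = 4960.

4960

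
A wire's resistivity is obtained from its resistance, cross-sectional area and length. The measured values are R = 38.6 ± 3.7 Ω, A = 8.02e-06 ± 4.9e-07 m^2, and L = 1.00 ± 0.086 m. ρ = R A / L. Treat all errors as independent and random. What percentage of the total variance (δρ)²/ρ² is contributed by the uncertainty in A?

18.4%

(δρ/ρ)² = (1·δR/R)² + (1·δA/A)² + (-1·δL/L)²
  R term: (1×0.0959)² = 0.00919
  A term: (1×0.0611)² = 0.00373
  L term: (-1×0.0860)² = 0.00740
Total = 0.0203. Share from A = 0.00373/0.0203 = 0.184.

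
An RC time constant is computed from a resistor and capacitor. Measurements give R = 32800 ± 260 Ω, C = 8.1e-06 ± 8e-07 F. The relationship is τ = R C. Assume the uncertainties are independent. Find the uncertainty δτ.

For a monomial τ ∝ R, C, fractional errors add in quadrature:
  (1·δR/R)² = (1×0.00793)² = 6.28e-05;  (1·δC/C)² = (1×0.0988)² = 0.00975
δτ/τ = √(0.00982) = 0.0991
τ = 0.266 s, so δτ = 0.0991 × 0.266 = 0.0263 s.

0.0263 s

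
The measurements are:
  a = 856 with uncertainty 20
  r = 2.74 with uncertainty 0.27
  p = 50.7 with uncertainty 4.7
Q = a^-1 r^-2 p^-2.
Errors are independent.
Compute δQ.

For a monomial Q ∝ a^-1, r^-2, p^-2, fractional errors add in quadrature:
  (-1·δa/a)² = (-1×0.0234)² = 0.000546;  (-2·δr/r)² = (-2×0.0985)² = 0.0388;  (-2·δp/p)² = (-2×0.0927)² = 0.0344
δQ/Q = √(0.0738) = 0.272
Q = 6.05e-08, so δQ = 0.272 × 6.05e-08 = 1.64e-08.

1.64e-08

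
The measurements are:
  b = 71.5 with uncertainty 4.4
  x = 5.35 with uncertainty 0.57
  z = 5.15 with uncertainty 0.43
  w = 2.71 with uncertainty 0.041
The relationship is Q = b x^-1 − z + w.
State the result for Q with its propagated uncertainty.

Let p = b·x^-1 = 13.4. δp/p = √((1·δb/b)² + (-1·δx/x)²) = √(0.00379 + 0.0114) = 0.123, so δp = 1.64.
Q = p − z + w: δQ = √(δp² + δz² + δw²) = √(2.70 + 0.185 + 0.00168) = 1.70
Q = 10.9.

10.9 ± 1.70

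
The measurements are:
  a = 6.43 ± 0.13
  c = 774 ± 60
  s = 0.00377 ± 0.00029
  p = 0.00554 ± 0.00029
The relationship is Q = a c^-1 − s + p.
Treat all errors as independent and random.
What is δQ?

Let w = a·c^-1 = 0.00831. δw/w = √((1·δa/a)² + (-1·δc/c)²) = √(0.000409 + 0.00601) = 0.0801, so δw = 0.000666.
Q = w − s + p: δQ = √(δw² + δs² + δp²) = √(4.43e-07 + 8.41e-08 + 8.41e-08) = 0.000782

0.000782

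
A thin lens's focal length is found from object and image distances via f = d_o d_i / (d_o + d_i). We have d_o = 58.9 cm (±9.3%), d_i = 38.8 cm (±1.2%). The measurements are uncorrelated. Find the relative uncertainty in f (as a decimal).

∂f/∂d_o = (d_i/(d_o+d_i))² = 0.158;  ∂f/∂d_i = (d_o/(d_o+d_i))² = 0.363
δf = √((∂f/∂d_o · δd_o)² + (∂f/∂d_i · δd_i)²) = √(0.746 + 0.0286) = 0.880 cm
f = 23.4 cm, so δf/f = 0.880/23.4 = 0.0376.

0.0376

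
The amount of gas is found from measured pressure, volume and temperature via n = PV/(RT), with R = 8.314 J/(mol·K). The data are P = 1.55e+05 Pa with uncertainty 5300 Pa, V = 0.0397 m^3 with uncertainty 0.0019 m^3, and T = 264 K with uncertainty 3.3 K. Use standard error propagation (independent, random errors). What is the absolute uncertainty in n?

0.169 mol

Products/powers → add relative errors in quadrature, weighted by exponent:
  (1·δP/P)² = (1×0.0342)² = 0.00117;  (1·δV/V)² = (1×0.0479)² = 0.00229;  (-1·δT/T)² = (-1×0.0125)² = 0.000156
δn/n = √(0.00362) = 0.0601
n = 2.80 mol, so δn = 0.0601 × 2.80 = 0.169 mol.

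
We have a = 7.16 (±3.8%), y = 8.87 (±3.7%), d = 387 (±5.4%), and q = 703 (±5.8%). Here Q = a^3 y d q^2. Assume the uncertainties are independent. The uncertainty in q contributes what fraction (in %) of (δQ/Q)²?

43.8%

(δQ/Q)² = (3·δa/a)² + (1·δy/y)² + (1·δd/d)² + (2·δq/q)²
  a term: (3×0.0380)² = 0.0130
  y term: (1×0.0370)² = 0.00137
  d term: (1×0.0540)² = 0.00292
  q term: (2×0.0580)² = 0.0135
Total = 0.0307. Share from q = 0.0135/0.0307 = 0.438.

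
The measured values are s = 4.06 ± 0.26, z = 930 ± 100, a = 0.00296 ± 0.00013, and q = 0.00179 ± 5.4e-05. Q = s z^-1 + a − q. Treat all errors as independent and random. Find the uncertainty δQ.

Let p = s·z^-1 = 0.00437. δp/p = √((1·δs/s)² + (-1·δz/z)²) = √(0.00410 + 0.0116) = 0.125, so δp = 0.000546.
Q = p + a − q: δQ = √(δp² + δa² + δq²) = √(2.99e-07 + 1.69e-08 + 2.92e-09) = 0.000564

0.000564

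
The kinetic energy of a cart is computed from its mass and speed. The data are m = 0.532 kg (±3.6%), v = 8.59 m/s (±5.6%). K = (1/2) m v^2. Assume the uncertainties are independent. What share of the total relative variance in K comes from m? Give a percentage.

(δK/K)² = (1·δm/m)² + (2·δv/v)²
  m term: (1×0.0360)² = 0.00130
  v term: (2×0.0560)² = 0.0125
Total = 0.0138. Share from m = 0.00130/0.0138 = 0.0936.

9.36%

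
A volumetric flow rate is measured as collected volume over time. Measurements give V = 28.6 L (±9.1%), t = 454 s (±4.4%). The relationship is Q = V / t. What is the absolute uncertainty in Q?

Products/powers → add relative errors in quadrature, weighted by exponent:
  (1·δV/V)² = (1×0.0910)² = 0.00828;  (-1·δt/t)² = (-1×0.0440)² = 0.00194
δQ/Q = √(0.0102) = 0.101
Q = 0.0630 L/s, so δQ = 0.101 × 0.0630 = 0.00637 L/s.

0.00637 L/s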